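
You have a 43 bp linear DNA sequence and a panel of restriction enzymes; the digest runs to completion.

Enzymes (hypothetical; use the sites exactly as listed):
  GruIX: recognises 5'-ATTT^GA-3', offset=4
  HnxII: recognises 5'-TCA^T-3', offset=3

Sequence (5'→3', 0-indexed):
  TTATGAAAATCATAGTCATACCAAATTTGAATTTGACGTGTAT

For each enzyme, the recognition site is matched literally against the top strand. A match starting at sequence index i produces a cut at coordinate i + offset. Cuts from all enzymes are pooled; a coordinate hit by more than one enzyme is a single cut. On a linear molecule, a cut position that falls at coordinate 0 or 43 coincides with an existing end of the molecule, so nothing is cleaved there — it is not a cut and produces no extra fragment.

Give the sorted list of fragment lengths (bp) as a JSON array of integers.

[6,6,9,10,12]

Scan for sites:
  GruIX ATTTGA/4: at [24, 30] ⇒ [28, 34]
  HnxII TCAT/3: at [9, 15] ⇒ [12, 18]

All cut coordinates (distinct, sorted): [12, 18, 28, 34]

Fragment lengths:
  [0,12): 12 bp
  [12,18): 6 bp
  [18,28): 10 bp
  [28,34): 6 bp
  [34,43): 9 bp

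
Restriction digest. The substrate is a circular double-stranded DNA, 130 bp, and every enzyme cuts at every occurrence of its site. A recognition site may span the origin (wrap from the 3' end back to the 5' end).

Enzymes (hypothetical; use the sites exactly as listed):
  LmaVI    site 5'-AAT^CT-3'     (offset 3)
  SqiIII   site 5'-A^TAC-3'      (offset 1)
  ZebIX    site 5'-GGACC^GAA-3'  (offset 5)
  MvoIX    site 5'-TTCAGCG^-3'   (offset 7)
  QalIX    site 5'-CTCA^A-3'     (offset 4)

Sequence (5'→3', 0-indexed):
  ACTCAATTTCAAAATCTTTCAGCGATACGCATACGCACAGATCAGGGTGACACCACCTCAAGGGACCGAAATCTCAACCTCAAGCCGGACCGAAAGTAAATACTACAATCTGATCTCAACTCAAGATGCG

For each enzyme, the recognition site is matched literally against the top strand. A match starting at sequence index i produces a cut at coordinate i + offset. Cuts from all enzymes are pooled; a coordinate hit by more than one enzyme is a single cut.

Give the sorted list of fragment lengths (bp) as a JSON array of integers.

Per-enzyme occurrences:
  LmaVI AATCT/3: at [12, 69, 106] ⇒ [15, 72, 109]
  SqiIII ATAC/1: at [24, 30, 99] ⇒ [25, 31, 100]
  ZebIX GGACCGAA/5: at [62, 86] ⇒ [67, 91]
  MvoIX TTCAGCG/7: at [17] ⇒ [24]
  QalIX CTCAA/4: at [1, 56, 72, 78, 114, 119] ⇒ [5, 60, 76, 82, 118, 123]

All cut coordinates (distinct, sorted): [5, 15, 24, 25, 31, 60, 67, 72, 76, 82, 91, 100, 109, 118, 123]

Fragment lengths:
  5→15: 10 bp
  15→24: 9 bp
  24→25: 1 bp
  25→31: 6 bp
  31→60: 29 bp
  60→67: 7 bp
  67→72: 5 bp
  72→76: 4 bp
  76→82: 6 bp
  82→91: 9 bp
  91→100: 9 bp
  100→109: 9 bp
  109→118: 9 bp
  118→123: 5 bp
  123→5 (wrap): 130-123+5 = 12 bp

[1,4,5,5,6,6,7,9,9,9,9,9,10,12,29]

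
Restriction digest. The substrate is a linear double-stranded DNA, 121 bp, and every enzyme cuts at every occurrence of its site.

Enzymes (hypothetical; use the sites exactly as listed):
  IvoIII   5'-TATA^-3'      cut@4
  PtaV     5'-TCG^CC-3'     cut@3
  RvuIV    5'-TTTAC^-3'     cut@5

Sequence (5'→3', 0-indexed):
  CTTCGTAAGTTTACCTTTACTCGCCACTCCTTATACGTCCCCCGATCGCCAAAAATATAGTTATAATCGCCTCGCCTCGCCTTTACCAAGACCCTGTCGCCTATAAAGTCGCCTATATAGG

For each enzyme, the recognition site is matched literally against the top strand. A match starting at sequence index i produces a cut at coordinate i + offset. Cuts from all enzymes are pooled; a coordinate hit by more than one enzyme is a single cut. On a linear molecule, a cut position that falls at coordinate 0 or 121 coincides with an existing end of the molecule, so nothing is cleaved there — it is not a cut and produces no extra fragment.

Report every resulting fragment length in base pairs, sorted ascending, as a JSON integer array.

Site scan:
  IvoIII TATA/4: at [31, 55, 61, 101, 113, 115] ⇒ [35, 59, 65, 105, 117, 119]
  PtaV TCGCC/3: at [20, 45, 66, 71, 76, 96, 108] ⇒ [23, 48, 69, 74, 79, 99, 111]
  RvuIV TTTAC/5: at [9, 15, 81] ⇒ [14, 20, 86]

All cut coordinates (distinct, sorted): [14, 20, 23, 35, 48, 59, 65, 69, 74, 79, 86, 99, 105, 111, 117, 119]

Fragment lengths:
  [0,14): 14 bp
  [14,20): 6 bp
  [20,23): 3 bp
  [23,35): 12 bp
  [35,48): 13 bp
  [48,59): 11 bp
  [59,65): 6 bp
  [65,69): 4 bp
  [69,74): 5 bp
  [74,79): 5 bp
  [79,86): 7 bp
  [86,99): 13 bp
  [99,105): 6 bp
  [105,111): 6 bp
  [111,117): 6 bp
  [117,119): 2 bp
  [119,121): 2 bp

[2,2,3,4,5,5,6,6,6,6,6,7,11,12,13,13,14]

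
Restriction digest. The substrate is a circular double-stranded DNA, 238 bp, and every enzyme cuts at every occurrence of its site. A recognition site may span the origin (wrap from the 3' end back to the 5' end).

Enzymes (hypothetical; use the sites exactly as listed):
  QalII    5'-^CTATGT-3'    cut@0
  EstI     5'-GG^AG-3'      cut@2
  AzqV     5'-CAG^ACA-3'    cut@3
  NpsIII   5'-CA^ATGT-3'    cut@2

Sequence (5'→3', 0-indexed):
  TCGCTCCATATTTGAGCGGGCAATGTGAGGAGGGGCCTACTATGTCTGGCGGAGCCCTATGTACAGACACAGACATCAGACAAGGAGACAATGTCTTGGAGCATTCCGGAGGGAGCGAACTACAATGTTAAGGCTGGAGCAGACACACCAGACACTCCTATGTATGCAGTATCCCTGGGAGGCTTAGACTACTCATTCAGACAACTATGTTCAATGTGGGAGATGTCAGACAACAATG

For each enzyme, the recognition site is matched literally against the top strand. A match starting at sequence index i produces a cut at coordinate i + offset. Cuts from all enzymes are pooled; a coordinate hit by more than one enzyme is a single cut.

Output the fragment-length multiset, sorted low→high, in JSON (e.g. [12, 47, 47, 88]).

Site scan:
  QalII CTATGT/0: at [39, 56, 157, 204] ⇒ [39, 56, 157, 204]
  EstI GGAG/2: at [28, 50, 83, 97, 107, 111, 135, 177, 218] ⇒ [30, 52, 85, 99, 109, 113, 137, 179, 220]
  AzqV CAGACA/3: at [63, 69, 76, 139, 148, 197, 226] ⇒ [66, 72, 79, 142, 151, 200, 229]
  NpsIII CAATGT/2: at [20, 88, 122, 211, 233] ⇒ [22, 90, 124, 213, 235]

Pooled cuts: [22, 30, 39, 52, 56, 66, 72, 79, 85, 90, 99, 109, 113, 124, 137, 142, 151, 157, 179, 200, 204, 213, 220, 229, 235]

Fragment lengths:
  22→30: 8 bp
  30→39: 9 bp
  39→52: 13 bp
  52→56: 4 bp
  56→66: 10 bp
  66→72: 6 bp
  72→79: 7 bp
  79→85: 6 bp
  85→90: 5 bp
  90→99: 9 bp
  99→109: 10 bp
  109→113: 4 bp
  113→124: 11 bp
  124→137: 13 bp
  137→142: 5 bp
  142→151: 9 bp
  151→157: 6 bp
  157→179: 22 bp
  179→200: 21 bp
  200→204: 4 bp
  204→213: 9 bp
  213→220: 7 bp
  220→229: 9 bp
  229→235: 6 bp
  235→22 (wrap): 238-235+22 = 25 bp

[4,4,4,5,5,6,6,6,6,7,7,8,9,9,9,9,9,10,10,11,13,13,21,22,25]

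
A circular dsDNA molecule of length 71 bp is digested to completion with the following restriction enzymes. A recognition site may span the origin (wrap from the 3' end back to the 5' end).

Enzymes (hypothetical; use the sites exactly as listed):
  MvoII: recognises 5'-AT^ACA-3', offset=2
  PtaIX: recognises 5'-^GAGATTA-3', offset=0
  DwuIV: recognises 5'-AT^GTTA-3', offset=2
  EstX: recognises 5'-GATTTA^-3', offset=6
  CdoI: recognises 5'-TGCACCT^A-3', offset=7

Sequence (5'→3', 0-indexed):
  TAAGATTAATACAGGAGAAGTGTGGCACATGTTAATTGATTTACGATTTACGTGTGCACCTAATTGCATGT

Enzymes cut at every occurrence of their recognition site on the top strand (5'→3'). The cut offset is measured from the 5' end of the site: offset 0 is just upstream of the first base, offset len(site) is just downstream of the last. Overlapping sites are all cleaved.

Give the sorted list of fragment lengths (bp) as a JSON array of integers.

Site scan:
  MvoII (ATACA, off=2): starts [8] → cuts [10]
  PtaIX (GAGATTA, off=0): no sites
  DwuIV (ATGTTA, off=2): starts [28, 67] → cuts [30, 69]
  EstX (GATTTA, off=6): starts [37, 44] → cuts [43, 50]
  CdoI (TGCACCTA, off=7): starts [54] → cuts [61]

Pooled cuts: [10, 30, 43, 50, 61, 69]

Fragments:
  10→30: 20 bp
  30→43: 13 bp
  43→50: 7 bp
  50→61: 11 bp
  61→69: 8 bp
  69→10 (wrap): 71-69+10 = 12 bp

[7,8,11,12,13,20]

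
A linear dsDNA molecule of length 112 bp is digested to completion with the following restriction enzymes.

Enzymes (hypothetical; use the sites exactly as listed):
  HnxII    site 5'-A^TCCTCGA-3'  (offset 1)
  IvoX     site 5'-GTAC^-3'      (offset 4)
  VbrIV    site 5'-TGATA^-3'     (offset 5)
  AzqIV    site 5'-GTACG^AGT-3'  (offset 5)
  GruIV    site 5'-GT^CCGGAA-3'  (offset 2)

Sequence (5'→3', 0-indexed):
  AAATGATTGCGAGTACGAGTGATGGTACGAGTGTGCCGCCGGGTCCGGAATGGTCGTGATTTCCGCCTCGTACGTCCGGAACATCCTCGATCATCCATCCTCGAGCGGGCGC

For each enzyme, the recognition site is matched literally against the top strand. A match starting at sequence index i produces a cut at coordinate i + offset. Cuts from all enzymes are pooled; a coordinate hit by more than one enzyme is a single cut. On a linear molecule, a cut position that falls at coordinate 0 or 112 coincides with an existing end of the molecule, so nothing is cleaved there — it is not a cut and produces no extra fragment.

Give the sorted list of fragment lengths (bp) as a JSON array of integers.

Site scan:
  HnxII (ATCCTCGA, off=1): starts [82, 96] → cuts [83, 97]
  IvoX (GTAC, off=4): starts [12, 24, 69] → cuts [16, 28, 73]
  VbrIV (TGATA, off=5): no sites
  AzqIV (GTACGAGT, off=5): starts [12, 24] → cuts [17, 29]
  GruIV (GTCCGGAA, off=2): starts [42, 73] → cuts [44, 75]

Pooled cuts: [16, 17, 28, 29, 44, 73, 75, 83, 97]

Fragment lengths:
  [0,16): 16 bp
  [16,17): 1 bp
  [17,28): 11 bp
  [28,29): 1 bp
  [29,44): 15 bp
  [44,73): 29 bp
  [73,75): 2 bp
  [75,83): 8 bp
  [83,97): 14 bp
  [97,112): 15 bp

[1,1,2,8,11,14,15,15,16,29]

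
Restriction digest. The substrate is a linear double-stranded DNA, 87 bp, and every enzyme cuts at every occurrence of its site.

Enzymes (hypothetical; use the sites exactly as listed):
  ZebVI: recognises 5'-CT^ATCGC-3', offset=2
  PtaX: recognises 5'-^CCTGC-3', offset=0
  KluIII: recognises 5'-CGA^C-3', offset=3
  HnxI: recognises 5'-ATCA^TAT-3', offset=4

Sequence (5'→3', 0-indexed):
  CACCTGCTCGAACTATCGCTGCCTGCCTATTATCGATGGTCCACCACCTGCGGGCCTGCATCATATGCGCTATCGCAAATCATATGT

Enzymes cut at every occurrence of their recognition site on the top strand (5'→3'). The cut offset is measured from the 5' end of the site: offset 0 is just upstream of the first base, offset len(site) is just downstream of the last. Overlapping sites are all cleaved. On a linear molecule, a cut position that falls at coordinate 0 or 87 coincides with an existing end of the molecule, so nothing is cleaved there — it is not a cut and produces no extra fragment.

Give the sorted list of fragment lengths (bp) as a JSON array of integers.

Site scan:
  ZebVI CTATCGC/2: at [12, 69] ⇒ [14, 71]
  PtaX CCTGC/0: at [2, 21, 46, 54] ⇒ [2, 21, 46, 54]
  KluIII (CGAC, off=3): no sites
  HnxI ATCATAT/4: at [59, 78] ⇒ [63, 82]

All cut coordinates (distinct, sorted): [2, 14, 21, 46, 54, 63, 71, 82]

Fragment lengths:
  [0,2): 2 bp
  [2,14): 12 bp
  [14,21): 7 bp
  [21,46): 25 bp
  [46,54): 8 bp
  [54,63): 9 bp
  [63,71): 8 bp
  [71,82): 11 bp
  [82,87): 5 bp

[2,5,7,8,8,9,11,12,25]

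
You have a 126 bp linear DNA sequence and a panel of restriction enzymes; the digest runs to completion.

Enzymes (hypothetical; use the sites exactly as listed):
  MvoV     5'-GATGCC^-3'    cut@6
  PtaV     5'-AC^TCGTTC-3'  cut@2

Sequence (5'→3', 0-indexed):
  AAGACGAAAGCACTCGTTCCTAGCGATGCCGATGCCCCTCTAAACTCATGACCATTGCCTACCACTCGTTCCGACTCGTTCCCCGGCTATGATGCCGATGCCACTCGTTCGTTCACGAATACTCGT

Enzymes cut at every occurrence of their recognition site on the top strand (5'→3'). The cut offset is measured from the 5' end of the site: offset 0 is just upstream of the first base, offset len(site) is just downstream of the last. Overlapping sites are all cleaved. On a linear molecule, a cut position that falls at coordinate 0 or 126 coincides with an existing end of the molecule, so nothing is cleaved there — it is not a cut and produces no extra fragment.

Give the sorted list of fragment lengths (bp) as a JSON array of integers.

[2,6,6,10,13,17,21,22,29]

Per-enzyme occurrences:
  MvoV (GATGCC, off=6): starts [24, 30, 90, 96] → cuts [30, 36, 96, 102]
  PtaV (ACTCGTTC, off=2): starts [11, 63, 73, 102] → cuts [13, 65, 75, 104]

Pooled cuts: [13, 30, 36, 65, 75, 96, 102, 104]

Fragments:
  [0,13): 13 bp
  [13,30): 17 bp
  [30,36): 6 bp
  [36,65): 29 bp
  [65,75): 10 bp
  [75,96): 21 bp
  [96,102): 6 bp
  [102,104): 2 bp
  [104,126): 22 bp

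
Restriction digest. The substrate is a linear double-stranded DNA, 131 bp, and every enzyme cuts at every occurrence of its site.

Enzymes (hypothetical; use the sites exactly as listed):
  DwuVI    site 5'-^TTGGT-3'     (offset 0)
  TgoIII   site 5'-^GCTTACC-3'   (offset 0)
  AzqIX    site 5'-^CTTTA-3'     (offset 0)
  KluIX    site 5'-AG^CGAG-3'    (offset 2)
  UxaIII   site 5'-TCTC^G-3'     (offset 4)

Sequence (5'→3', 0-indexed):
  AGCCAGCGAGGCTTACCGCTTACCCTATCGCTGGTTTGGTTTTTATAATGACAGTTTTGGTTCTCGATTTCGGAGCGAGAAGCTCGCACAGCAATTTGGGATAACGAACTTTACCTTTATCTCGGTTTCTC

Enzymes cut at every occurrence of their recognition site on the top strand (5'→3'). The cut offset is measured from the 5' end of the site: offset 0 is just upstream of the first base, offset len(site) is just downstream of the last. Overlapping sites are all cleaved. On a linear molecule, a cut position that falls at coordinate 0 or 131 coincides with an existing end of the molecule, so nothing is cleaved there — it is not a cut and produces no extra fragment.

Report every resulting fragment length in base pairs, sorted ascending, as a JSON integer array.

[4,6,6,7,8,9,9,10,18,21,33]

Per-enzyme occurrences:
  DwuVI (TTGGT, off=0): starts [35, 56] → cuts [35, 56]
  TgoIII (GCTTACC, off=0): starts [10, 17] → cuts [10, 17]
  AzqIX (CTTTA, off=0): starts [108, 114] → cuts [108, 114]
  KluIX (AGCGAG, off=2): starts [4, 73] → cuts [6, 75]
  UxaIII (TCTCG, off=4): starts [61, 119] → cuts [65, 123]

Pooled cuts: [6, 10, 17, 35, 56, 65, 75, 108, 114, 123]

Fragment lengths:
  [0,6): 6 bp
  [6,10): 4 bp
  [10,17): 7 bp
  [17,35): 18 bp
  [35,56): 21 bp
  [56,65): 9 bp
  [65,75): 10 bp
  [75,108): 33 bp
  [108,114): 6 bp
  [114,123): 9 bp
  [123,131): 8 bp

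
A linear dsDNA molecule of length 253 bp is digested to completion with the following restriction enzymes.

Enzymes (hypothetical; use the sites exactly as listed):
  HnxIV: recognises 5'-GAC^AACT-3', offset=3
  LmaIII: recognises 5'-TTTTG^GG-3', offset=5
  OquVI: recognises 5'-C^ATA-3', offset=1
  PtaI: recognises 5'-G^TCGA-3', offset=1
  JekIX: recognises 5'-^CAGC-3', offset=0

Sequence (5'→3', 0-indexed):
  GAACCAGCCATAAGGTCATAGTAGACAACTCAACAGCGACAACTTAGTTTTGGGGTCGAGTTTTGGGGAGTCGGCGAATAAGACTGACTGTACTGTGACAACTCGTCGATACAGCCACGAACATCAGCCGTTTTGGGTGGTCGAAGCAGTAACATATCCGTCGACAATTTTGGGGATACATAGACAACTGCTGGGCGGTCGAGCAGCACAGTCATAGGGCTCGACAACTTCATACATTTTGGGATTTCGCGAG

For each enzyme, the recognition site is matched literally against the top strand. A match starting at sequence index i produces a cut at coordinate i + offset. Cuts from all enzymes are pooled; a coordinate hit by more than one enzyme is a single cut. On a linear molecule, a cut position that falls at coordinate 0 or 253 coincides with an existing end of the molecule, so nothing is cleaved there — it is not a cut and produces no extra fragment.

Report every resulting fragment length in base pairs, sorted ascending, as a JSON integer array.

[3,4,5,5,5,6,6,6,6,7,7,7,7,8,9,10,10,10,11,12,12,12,12,13,13,13,34]

Per-enzyme occurrences:
  HnxIV GACAACT/3: at [23, 37, 96, 182, 222] ⇒ [26, 40, 99, 185, 225]
  LmaIII TTTTGGG/5: at [47, 60, 130, 167, 236] ⇒ [52, 65, 135, 172, 241]
  OquVI CATA/1: at [8, 16, 152, 178, 212, 230] ⇒ [9, 17, 153, 179, 213, 231]
  PtaI GTCGA/1: at [54, 104, 139, 159, 197] ⇒ [55, 105, 140, 160, 198]
  JekIX CAGC/0: at [4, 33, 111, 124, 203] ⇒ [4, 33, 111, 124, 203]

Pooled cuts: [4, 9, 17, 26, 33, 40, 52, 55, 65, 99, 105, 111, 124, 135, 140, 153, 160, 172, 179, 185, 198, 203, 213, 225, 231, 241]

Fragment lengths:
  [0,4): 4 bp
  [4,9): 5 bp
  [9,17): 8 bp
  [17,26): 9 bp
  [26,33): 7 bp
  [33,40): 7 bp
  [40,52): 12 bp
  [52,55): 3 bp
  [55,65): 10 bp
  [65,99): 34 bp
  [99,105): 6 bp
  [105,111): 6 bp
  [111,124): 13 bp
  [124,135): 11 bp
  [135,140): 5 bp
  [140,153): 13 bp
  [153,160): 7 bp
  [160,172): 12 bp
  [172,179): 7 bp
  [179,185): 6 bp
  [185,198): 13 bp
  [198,203): 5 bp
  [203,213): 10 bp
  [213,225): 12 bp
  [225,231): 6 bp
  [231,241): 10 bp
  [241,253): 12 bp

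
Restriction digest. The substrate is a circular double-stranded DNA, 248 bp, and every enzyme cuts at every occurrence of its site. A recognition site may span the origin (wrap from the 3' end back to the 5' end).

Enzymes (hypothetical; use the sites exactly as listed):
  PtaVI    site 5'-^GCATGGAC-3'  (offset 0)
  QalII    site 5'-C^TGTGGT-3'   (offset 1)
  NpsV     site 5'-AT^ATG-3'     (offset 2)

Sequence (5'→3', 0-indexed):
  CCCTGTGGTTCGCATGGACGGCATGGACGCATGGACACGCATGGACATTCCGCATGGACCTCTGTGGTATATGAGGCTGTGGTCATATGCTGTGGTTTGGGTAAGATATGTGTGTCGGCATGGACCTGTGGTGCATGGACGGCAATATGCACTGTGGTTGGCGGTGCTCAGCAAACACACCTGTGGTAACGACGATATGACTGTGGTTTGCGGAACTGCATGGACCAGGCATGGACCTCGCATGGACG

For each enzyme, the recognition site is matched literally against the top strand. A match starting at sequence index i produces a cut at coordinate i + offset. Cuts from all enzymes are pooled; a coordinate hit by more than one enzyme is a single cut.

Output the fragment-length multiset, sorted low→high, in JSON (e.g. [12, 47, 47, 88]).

Site scan:
  PtaVI (GCATGGAC, off=0): starts [11, 20, 28, 38, 51, 117, 132, 217, 228, 239] → cuts [11, 20, 28, 38, 51, 117, 132, 217, 228, 239]
  QalII (CTGTGGT, off=1): starts [2, 61, 76, 89, 125, 151, 180, 200] → cuts [3, 62, 77, 90, 126, 152, 181, 201]
  NpsV (ATATG, off=2): starts [68, 84, 105, 144, 194] → cuts [70, 86, 107, 146, 196]

Pooled cuts: [3, 11, 20, 28, 38, 51, 62, 70, 77, 86, 90, 107, 117, 126, 132, 146, 152, 181, 196, 201, 217, 228, 239]

Fragment lengths:
  3→11: 8 bp
  11→20: 9 bp
  20→28: 8 bp
  28→38: 10 bp
  38→51: 13 bp
  51→62: 11 bp
  62→70: 8 bp
  70→77: 7 bp
  77→86: 9 bp
  86→90: 4 bp
  90→107: 17 bp
  107→117: 10 bp
  117→126: 9 bp
  126→132: 6 bp
  132→146: 14 bp
  146→152: 6 bp
  152→181: 29 bp
  181→196: 15 bp
  196→201: 5 bp
  201→217: 16 bp
  217→228: 11 bp
  228→239: 11 bp
  239→3 (wrap): 248-239+3 = 12 bp

[4,5,6,6,7,8,8,8,9,9,9,10,10,11,11,11,12,13,14,15,16,17,29]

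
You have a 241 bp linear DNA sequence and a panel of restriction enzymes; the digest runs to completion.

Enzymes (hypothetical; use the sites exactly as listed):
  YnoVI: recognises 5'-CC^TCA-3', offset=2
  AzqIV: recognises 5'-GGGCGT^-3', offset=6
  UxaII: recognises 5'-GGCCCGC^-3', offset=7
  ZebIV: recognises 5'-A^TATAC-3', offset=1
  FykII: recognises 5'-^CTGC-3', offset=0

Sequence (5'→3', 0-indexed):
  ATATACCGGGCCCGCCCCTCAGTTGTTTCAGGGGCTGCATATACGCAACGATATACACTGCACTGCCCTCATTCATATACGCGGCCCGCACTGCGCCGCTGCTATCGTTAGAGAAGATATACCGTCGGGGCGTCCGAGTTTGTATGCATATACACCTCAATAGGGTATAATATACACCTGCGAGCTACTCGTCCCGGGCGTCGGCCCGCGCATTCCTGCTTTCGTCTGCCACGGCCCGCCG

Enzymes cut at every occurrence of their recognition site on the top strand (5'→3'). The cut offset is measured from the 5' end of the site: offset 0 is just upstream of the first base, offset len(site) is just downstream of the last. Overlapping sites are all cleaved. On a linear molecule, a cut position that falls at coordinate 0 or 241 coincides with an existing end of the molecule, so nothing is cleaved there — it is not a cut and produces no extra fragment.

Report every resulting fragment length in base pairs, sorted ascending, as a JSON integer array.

Site scan:
  YnoVI (CCTCA, off=2): starts [16, 66, 154] → cuts [18, 68, 156]
  AzqIV (GGGCGT, off=6): starts [127, 195] → cuts [133, 201]
  UxaII (GGCCCGC, off=7): starts [8, 82, 202, 232] → cuts [15, 89, 209, 239]
  ZebIV (ATATAC, off=1): starts [0, 38, 50, 74, 116, 147, 169] → cuts [1, 39, 51, 75, 117, 148, 170]
  FykII (CTGC, off=0): starts [34, 57, 62, 90, 98, 177, 215, 225] → cuts [34, 57, 62, 90, 98, 177, 215, 225]

Pooled cuts: [1, 15, 18, 34, 39, 51, 57, 62, 68, 75, 89, 90, 98, 117, 133, 148, 156, 170, 177, 201, 209, 215, 225, 239]

Fragments:
  [0,1): 1 bp
  [1,15): 14 bp
  [15,18): 3 bp
  [18,34): 16 bp
  [34,39): 5 bp
  [39,51): 12 bp
  [51,57): 6 bp
  [57,62): 5 bp
  [62,68): 6 bp
  [68,75): 7 bp
  [75,89): 14 bp
  [89,90): 1 bp
  [90,98): 8 bp
  [98,117): 19 bp
  [117,133): 16 bp
  [133,148): 15 bp
  [148,156): 8 bp
  [156,170): 14 bp
  [170,177): 7 bp
  [177,201): 24 bp
  [201,209): 8 bp
  [209,215): 6 bp
  [215,225): 10 bp
  [225,239): 14 bp
  [239,241): 2 bp

[1,1,2,3,5,5,6,6,6,7,7,8,8,8,10,12,14,14,14,14,15,16,16,19,24]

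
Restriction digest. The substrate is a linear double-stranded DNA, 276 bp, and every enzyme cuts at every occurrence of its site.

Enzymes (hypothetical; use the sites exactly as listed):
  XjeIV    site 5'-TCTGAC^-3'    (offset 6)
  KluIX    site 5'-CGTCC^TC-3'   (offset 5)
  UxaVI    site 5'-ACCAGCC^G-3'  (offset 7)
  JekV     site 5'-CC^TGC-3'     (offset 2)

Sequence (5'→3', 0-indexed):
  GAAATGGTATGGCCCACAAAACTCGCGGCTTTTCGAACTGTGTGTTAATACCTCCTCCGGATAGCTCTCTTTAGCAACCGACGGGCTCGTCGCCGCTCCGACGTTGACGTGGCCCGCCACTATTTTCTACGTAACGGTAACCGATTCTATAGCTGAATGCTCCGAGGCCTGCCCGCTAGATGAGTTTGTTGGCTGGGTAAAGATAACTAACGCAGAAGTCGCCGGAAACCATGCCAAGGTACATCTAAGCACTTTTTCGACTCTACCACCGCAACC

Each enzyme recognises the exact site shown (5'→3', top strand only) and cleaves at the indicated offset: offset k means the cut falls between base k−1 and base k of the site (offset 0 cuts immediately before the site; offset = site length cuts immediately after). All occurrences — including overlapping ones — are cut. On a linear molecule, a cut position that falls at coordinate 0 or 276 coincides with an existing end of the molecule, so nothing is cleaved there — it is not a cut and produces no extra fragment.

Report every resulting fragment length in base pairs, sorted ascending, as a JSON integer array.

[107,169]

Site scan:
  XjeIV (TCTGAC, off=6): no sites
  KluIX (CGTCCTC, off=5): no sites
  UxaVI (ACCAGCCG, off=7): no sites
  JekV (CCTGC, off=2): starts [167] → cuts [169]

All cut coordinates (distinct, sorted): [169]

Fragment lengths:
  [0,169): 169 bp
  [169,276): 107 bp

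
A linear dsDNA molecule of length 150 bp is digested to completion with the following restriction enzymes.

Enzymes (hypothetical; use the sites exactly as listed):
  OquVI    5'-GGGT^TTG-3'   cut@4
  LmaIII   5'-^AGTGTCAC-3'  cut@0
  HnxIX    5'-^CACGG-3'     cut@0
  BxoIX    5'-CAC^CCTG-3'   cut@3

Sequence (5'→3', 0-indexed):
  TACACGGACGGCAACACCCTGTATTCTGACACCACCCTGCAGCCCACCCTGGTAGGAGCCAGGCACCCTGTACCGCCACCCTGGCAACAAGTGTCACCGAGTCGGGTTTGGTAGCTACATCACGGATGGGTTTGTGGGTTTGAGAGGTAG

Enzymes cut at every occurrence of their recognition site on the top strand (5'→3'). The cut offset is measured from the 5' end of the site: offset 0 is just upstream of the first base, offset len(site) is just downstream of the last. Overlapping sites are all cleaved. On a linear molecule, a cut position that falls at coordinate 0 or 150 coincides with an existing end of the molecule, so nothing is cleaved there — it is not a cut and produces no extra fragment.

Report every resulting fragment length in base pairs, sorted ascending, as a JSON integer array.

[2,8,10,11,11,12,13,13,15,18,18,19]

Scan for sites:
  OquVI GGGTTTG/4: at [103, 127, 135] ⇒ [107, 131, 139]
  LmaIII AGTGTCAC/0: at [89] ⇒ [89]
  HnxIX CACGG/0: at [2, 120] ⇒ [2, 120]
  BxoIX CACCCTG/3: at [14, 32, 44, 63, 76] ⇒ [17, 35, 47, 66, 79]

Pooled cuts: [2, 17, 35, 47, 66, 79, 89, 107, 120, 131, 139]

Fragments:
  [0,2): 2 bp
  [2,17): 15 bp
  [17,35): 18 bp
  [35,47): 12 bp
  [47,66): 19 bp
  [66,79): 13 bp
  [79,89): 10 bp
  [89,107): 18 bp
  [107,120): 13 bp
  [120,131): 11 bp
  [131,139): 8 bp
  [139,150): 11 bp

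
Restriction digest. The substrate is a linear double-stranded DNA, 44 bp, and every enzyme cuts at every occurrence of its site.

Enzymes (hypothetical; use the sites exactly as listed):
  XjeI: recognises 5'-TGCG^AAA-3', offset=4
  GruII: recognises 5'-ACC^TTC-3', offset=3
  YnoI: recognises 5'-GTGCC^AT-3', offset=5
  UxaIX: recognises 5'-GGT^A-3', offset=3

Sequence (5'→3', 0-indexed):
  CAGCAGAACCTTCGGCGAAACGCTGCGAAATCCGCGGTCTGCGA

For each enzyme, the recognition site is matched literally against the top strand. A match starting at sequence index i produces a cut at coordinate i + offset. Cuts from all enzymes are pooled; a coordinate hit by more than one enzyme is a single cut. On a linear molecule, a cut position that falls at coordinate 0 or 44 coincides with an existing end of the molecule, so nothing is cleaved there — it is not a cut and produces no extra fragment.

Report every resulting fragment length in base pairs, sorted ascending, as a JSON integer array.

Site scan:
  XjeI TGCGAAA/4: at [23] ⇒ [27]
  GruII ACCTTC/3: at [7] ⇒ [10]
  YnoI (GTGCCAT, off=5): no sites
  UxaIX (GGTA, off=3): no sites

All cut coordinates (distinct, sorted): [10, 27]

Fragments:
  [0,10): 10 bp
  [10,27): 17 bp
  [27,44): 17 bp

[10,17,17]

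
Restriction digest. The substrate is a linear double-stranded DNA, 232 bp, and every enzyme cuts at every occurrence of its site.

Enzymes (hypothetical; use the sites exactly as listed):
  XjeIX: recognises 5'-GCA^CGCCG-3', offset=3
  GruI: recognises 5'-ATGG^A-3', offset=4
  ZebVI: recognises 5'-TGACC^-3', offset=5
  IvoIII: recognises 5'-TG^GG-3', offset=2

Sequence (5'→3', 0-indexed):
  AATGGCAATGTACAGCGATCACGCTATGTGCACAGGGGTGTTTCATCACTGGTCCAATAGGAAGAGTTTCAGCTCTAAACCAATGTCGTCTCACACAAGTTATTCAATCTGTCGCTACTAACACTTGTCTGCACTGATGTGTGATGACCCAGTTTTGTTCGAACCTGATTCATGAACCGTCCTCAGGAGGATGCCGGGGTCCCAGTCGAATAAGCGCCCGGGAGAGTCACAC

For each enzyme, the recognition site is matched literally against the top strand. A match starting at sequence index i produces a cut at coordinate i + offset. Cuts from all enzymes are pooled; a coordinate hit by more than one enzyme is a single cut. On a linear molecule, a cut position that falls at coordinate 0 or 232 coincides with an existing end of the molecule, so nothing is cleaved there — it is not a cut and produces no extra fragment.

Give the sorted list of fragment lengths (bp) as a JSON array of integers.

Scan for sites:
  XjeIX (GCACGCCG, off=3): no sites
  GruI (ATGGA, off=4): no sites
  ZebVI TGACC/5: at [144] ⇒ [149]
  IvoIII (TGGG, off=2): no sites

Pooled cuts: [149]

Fragment lengths:
  [0,149): 149 bp
  [149,232): 83 bp

[83,149]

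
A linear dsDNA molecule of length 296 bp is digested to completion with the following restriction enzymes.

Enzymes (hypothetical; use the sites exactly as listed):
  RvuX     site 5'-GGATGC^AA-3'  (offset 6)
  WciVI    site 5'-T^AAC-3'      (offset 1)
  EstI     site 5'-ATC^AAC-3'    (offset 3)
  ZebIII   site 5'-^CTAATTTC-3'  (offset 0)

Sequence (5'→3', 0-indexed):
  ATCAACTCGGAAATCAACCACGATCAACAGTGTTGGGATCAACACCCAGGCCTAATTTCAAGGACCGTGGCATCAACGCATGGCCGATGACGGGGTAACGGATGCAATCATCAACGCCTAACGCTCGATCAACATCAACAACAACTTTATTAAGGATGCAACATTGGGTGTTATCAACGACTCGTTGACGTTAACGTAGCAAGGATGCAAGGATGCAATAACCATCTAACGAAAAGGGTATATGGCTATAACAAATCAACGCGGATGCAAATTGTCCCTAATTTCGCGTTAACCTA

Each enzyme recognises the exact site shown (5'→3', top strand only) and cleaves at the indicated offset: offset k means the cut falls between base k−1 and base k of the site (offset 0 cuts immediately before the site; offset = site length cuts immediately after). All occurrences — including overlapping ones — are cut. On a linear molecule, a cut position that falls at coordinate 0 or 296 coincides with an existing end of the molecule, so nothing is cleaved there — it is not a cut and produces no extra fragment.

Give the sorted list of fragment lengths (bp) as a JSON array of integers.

[3,3,6,6,7,7,8,8,8,9,9,10,11,11,11,12,13,15,16,16,17,22,22,23,23]

Per-enzyme occurrences:
  RvuX (GGATGCAA, off=6): starts [99, 153, 202, 210, 262] → cuts [105, 159, 208, 216, 268]
  WciVI (TAAC, off=1): starts [95, 118, 191, 218, 226, 248, 289] → cuts [96, 119, 192, 219, 227, 249, 290]
  EstI (ATCAAC, off=3): starts [0, 12, 22, 37, 71, 109, 127, 133, 172, 254] → cuts [3, 15, 25, 40, 74, 112, 130, 136, 175, 257]
  ZebIII (CTAATTTC, off=0): starts [51, 277] → cuts [51, 277]

Pooled cuts: [3, 15, 25, 40, 51, 74, 96, 105, 112, 119, 130, 136, 159, 175, 192, 208, 216, 219, 227, 249, 257, 268, 277, 290]

Fragments:
  [0,3): 3 bp
  [3,15): 12 bp
  [15,25): 10 bp
  [25,40): 15 bp
  [40,51): 11 bp
  [51,74): 23 bp
  [74,96): 22 bp
  [96,105): 9 bp
  [105,112): 7 bp
  [112,119): 7 bp
  [119,130): 11 bp
  [130,136): 6 bp
  [136,159): 23 bp
  [159,175): 16 bp
  [175,192): 17 bp
  [192,208): 16 bp
  [208,216): 8 bp
  [216,219): 3 bp
  [219,227): 8 bp
  [227,249): 22 bp
  [249,257): 8 bp
  [257,268): 11 bp
  [268,277): 9 bp
  [277,290): 13 bp
  [290,296): 6 bp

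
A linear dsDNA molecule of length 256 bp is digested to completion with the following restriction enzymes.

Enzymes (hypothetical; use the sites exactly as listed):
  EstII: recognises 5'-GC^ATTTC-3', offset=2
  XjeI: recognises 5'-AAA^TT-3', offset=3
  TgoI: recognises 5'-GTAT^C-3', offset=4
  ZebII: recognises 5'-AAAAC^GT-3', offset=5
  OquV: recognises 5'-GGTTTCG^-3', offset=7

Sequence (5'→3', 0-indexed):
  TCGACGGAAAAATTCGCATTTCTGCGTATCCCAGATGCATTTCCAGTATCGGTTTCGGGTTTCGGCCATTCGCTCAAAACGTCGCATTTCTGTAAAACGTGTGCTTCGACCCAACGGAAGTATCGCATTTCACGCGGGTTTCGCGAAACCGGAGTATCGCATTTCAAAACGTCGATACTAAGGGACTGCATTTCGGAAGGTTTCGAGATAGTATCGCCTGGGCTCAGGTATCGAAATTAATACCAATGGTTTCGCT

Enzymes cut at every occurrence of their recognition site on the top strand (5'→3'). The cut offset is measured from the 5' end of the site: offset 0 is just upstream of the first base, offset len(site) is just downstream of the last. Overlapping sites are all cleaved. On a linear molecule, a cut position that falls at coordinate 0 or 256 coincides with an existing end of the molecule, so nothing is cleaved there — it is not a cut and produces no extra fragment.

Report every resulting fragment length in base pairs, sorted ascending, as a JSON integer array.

Site scan:
  EstII GCATTTC/2: at [15, 36, 83, 124, 158, 187] ⇒ [17, 38, 85, 126, 160, 189]
  XjeI AAATT/3: at [9, 233] ⇒ [12, 236]
  TgoI GTATC/4: at [25, 45, 119, 153, 210, 227] ⇒ [29, 49, 123, 157, 214, 231]
  ZebII AAAACGT/5: at [75, 93, 165] ⇒ [80, 98, 170]
  OquV GGTTTCG/7: at [50, 57, 136, 198, 247] ⇒ [57, 64, 143, 205, 254]

Pooled cuts: [12, 17, 29, 38, 49, 57, 64, 80, 85, 98, 123, 126, 143, 157, 160, 170, 189, 205, 214, 231, 236, 254]

Fragment lengths:
  [0,12): 12 bp
  [12,17): 5 bp
  [17,29): 12 bp
  [29,38): 9 bp
  [38,49): 11 bp
  [49,57): 8 bp
  [57,64): 7 bp
  [64,80): 16 bp
  [80,85): 5 bp
  [85,98): 13 bp
  [98,123): 25 bp
  [123,126): 3 bp
  [126,143): 17 bp
  [143,157): 14 bp
  [157,160): 3 bp
  [160,170): 10 bp
  [170,189): 19 bp
  [189,205): 16 bp
  [205,214): 9 bp
  [214,231): 17 bp
  [231,236): 5 bp
  [236,254): 18 bp
  [254,256): 2 bp

[2,3,3,5,5,5,7,8,9,9,10,11,12,12,13,14,16,16,17,17,18,19,25]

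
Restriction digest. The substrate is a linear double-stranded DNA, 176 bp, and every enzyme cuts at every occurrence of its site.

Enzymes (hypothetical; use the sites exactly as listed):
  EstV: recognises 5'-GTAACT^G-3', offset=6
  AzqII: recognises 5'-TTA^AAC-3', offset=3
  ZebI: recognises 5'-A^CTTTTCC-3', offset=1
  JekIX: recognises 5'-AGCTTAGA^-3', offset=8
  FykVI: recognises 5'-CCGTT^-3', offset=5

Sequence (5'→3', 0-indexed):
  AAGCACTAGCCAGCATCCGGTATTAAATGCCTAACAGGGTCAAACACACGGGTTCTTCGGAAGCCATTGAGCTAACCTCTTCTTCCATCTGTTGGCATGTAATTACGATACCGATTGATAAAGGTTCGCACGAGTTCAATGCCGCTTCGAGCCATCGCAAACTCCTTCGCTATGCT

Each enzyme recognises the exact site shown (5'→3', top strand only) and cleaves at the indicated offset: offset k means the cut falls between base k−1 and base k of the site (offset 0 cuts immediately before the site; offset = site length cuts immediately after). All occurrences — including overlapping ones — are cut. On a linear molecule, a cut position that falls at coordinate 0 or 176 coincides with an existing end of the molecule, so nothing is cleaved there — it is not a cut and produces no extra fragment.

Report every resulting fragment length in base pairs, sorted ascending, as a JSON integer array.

[176]

Per-enzyme occurrences:
  EstV (GTAACTG, off=6): no sites
  AzqII (TTAAAC, off=3): no sites
  ZebI (ACTTTTCC, off=1): no sites
  JekIX (AGCTTAGA, off=8): no sites
  FykVI (CCGTT, off=5): no sites

Pooled cuts: ∅

Fragments:
  no cuts → one linear fragment of 176 bp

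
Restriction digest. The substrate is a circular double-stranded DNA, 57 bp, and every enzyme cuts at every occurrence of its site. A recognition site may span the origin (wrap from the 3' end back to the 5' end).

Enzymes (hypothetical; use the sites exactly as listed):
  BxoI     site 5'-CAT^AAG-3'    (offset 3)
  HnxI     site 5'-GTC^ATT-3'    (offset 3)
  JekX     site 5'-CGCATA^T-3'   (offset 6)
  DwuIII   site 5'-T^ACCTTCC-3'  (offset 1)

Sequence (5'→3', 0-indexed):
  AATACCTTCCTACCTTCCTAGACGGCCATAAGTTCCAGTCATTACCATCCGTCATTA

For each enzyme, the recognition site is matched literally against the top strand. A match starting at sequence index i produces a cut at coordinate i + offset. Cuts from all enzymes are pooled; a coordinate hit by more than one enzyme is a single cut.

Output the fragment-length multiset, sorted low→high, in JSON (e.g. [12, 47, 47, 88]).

[7,8,11,13,18]

Site scan:
  BxoI (CATAAG, off=3): starts [26] → cuts [29]
  HnxI (GTCATT, off=3): starts [37, 50] → cuts [40, 53]
  JekX (CGCATAT, off=6): no sites
  DwuIII (TACCTTCC, off=1): starts [2, 10] → cuts [3, 11]

Pooled cuts: [3, 11, 29, 40, 53]

Fragments:
  3→11: 8 bp
  11→29: 18 bp
  29→40: 11 bp
  40→53: 13 bp
  53→3 (wrap): 57-53+3 = 7 bp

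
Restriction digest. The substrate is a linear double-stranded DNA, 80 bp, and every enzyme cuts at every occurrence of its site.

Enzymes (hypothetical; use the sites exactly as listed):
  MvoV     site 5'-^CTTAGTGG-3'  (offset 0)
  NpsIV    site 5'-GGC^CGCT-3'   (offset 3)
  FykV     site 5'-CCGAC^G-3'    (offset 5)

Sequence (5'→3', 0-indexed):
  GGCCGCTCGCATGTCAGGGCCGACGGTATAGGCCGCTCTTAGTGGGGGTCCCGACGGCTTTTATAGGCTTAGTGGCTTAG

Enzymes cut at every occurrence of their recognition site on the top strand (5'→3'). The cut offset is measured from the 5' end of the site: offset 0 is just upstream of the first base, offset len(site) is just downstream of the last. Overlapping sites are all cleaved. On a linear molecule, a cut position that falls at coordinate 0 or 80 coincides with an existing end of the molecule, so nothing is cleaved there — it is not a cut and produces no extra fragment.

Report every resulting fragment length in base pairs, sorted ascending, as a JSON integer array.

Per-enzyme occurrences:
  MvoV CTTAGTGG/0: at [37, 67] ⇒ [37, 67]
  NpsIV GGCCGCT/3: at [0, 30] ⇒ [3, 33]
  FykV CCGACG/5: at [19, 50] ⇒ [24, 55]

Pooled cuts: [3, 24, 33, 37, 55, 67]

Fragment lengths:
  [0,3): 3 bp
  [3,24): 21 bp
  [24,33): 9 bp
  [33,37): 4 bp
  [37,55): 18 bp
  [55,67): 12 bp
  [67,80): 13 bp

[3,4,9,12,13,18,21]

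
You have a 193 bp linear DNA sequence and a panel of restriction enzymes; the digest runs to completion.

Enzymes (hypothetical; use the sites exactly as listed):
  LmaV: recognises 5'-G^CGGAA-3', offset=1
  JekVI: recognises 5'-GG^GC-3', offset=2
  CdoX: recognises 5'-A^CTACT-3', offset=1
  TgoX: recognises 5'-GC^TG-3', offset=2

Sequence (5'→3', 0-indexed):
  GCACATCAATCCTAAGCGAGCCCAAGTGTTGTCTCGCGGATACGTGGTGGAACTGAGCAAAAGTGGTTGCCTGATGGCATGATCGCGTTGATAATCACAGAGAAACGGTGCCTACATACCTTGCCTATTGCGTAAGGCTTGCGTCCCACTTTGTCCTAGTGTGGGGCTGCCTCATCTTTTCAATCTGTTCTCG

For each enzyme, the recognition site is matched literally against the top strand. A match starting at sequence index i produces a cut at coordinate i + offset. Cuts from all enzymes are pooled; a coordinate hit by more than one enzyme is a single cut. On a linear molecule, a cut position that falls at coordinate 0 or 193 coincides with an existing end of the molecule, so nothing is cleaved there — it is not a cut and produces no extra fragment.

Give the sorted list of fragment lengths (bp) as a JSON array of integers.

Scan for sites:
  LmaV (GCGGAA, off=1): no sites
  JekVI (GGGC, off=2): starts [163] → cuts [165]
  CdoX (ACTACT, off=1): no sites
  TgoX (GCTG, off=2): starts [165] → cuts [167]

All cut coordinates (distinct, sorted): [165, 167]

Fragment lengths:
  [0,165): 165 bp
  [165,167): 2 bp
  [167,193): 26 bp

[2,26,165]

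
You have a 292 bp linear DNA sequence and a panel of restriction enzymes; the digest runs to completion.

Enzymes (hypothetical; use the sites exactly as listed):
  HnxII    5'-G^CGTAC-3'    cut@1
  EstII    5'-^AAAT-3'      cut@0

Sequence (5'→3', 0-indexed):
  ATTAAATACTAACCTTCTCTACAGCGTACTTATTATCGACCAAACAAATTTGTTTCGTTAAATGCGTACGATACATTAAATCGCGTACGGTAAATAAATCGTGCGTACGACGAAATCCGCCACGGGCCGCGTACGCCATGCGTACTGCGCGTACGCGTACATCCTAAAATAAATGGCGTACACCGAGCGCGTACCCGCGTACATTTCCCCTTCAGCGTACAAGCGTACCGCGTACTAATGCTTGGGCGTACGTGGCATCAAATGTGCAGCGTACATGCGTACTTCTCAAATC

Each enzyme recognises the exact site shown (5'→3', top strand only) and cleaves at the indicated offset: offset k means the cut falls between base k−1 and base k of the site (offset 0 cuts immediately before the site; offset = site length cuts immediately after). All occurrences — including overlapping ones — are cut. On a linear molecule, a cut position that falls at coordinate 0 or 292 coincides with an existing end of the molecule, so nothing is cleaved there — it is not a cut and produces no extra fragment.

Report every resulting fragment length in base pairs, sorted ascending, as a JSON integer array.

[3,4,4,5,5,6,6,6,7,8,8,8,8,8,9,9,10,10,11,11,13,13,13,14,16,17,18,21,21]

Site scan:
  HnxII (GCGTAC, off=1): starts [23, 63, 82, 102, 128, 139, 148, 154, 175, 188, 196, 214, 222, 229, 245, 268, 276] → cuts [24, 64, 83, 103, 129, 140, 149, 155, 176, 189, 197, 215, 223, 230, 246, 269, 277]
  EstII (AAAT, off=0): starts [3, 45, 59, 77, 91, 95, 112, 166, 170, 259, 287] → cuts [3, 45, 59, 77, 91, 95, 112, 166, 170, 259, 287]

All cut coordinates (distinct, sorted): [3, 24, 45, 59, 64, 77, 83, 91, 95, 103, 112, 129, 140, 149, 155, 166, 170, 176, 189, 197, 215, 223, 230, 246, 259, 269, 277, 287]

Fragments:
  [0,3): 3 bp
  [3,24): 21 bp
  [24,45): 21 bp
  [45,59): 14 bp
  [59,64): 5 bp
  [64,77): 13 bp
  [77,83): 6 bp
  [83,91): 8 bp
  [91,95): 4 bp
  [95,103): 8 bp
  [103,112): 9 bp
  [112,129): 17 bp
  [129,140): 11 bp
  [140,149): 9 bp
  [149,155): 6 bp
  [155,166): 11 bp
  [166,170): 4 bp
  [170,176): 6 bp
  [176,189): 13 bp
  [189,197): 8 bp
  [197,215): 18 bp
  [215,223): 8 bp
  [223,230): 7 bp
  [230,246): 16 bp
  [246,259): 13 bp
  [259,269): 10 bp
  [269,277): 8 bp
  [277,287): 10 bp
  [287,292): 5 bp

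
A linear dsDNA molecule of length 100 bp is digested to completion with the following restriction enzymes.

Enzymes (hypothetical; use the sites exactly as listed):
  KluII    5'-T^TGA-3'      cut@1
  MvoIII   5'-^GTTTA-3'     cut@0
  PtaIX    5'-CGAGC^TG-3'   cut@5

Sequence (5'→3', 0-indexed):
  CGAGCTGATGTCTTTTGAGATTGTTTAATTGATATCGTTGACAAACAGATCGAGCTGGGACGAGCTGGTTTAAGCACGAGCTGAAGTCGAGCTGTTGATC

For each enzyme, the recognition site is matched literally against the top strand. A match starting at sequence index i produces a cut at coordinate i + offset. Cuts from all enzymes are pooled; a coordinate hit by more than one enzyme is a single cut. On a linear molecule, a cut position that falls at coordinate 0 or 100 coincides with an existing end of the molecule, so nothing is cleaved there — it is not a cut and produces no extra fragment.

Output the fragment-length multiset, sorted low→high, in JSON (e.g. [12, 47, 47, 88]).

Site scan:
  KluII TTGA/1: at [14, 28, 37, 94] ⇒ [15, 29, 38, 95]
  MvoIII GTTTA/0: at [22, 67] ⇒ [22, 67]
  PtaIX CGAGCTG/5: at [0, 50, 60, 76, 87] ⇒ [5, 55, 65, 81, 92]

All cut coordinates (distinct, sorted): [5, 15, 22, 29, 38, 55, 65, 67, 81, 92, 95]

Fragments:
  [0,5): 5 bp
  [5,15): 10 bp
  [15,22): 7 bp
  [22,29): 7 bp
  [29,38): 9 bp
  [38,55): 17 bp
  [55,65): 10 bp
  [65,67): 2 bp
  [67,81): 14 bp
  [81,92): 11 bp
  [92,95): 3 bp
  [95,100): 5 bp

[2,3,5,5,7,7,9,10,10,11,14,17]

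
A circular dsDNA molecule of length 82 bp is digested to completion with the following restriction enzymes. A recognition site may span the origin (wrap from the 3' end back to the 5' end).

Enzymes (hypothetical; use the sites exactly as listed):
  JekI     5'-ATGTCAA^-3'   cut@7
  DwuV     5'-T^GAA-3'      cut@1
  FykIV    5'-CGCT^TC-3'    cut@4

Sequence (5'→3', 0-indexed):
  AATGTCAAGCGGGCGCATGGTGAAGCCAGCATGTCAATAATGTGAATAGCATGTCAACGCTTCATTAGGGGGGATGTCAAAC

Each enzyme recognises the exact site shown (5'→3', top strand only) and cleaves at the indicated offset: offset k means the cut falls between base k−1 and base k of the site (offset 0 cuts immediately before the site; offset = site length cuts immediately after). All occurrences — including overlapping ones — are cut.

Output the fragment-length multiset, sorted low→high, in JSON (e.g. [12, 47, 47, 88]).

[4,6,10,13,14,16,19]

Per-enzyme occurrences:
  JekI (ATGTCAA, off=7): starts [1, 30, 50, 73] → cuts [8, 37, 57, 80]
  DwuV (TGAA, off=1): starts [20, 42] → cuts [21, 43]
  FykIV (CGCTTC, off=4): starts [57] → cuts [61]

All cut coordinates (distinct, sorted): [8, 21, 37, 43, 57, 61, 80]

Fragments:
  8→21: 13 bp
  21→37: 16 bp
  37→43: 6 bp
  43→57: 14 bp
  57→61: 4 bp
  61→80: 19 bp
  80→8 (wrap): 82-80+8 = 10 bp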